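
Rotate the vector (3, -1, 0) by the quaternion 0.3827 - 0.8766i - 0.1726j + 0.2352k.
(2.367, 2.095, -0.089)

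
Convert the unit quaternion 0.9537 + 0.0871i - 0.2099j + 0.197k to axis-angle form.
axis = (0.2896, -0.6979, 0.655), θ = 35°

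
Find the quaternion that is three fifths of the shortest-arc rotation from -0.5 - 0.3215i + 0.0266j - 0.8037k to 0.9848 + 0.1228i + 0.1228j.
-0.8954 - 0.2321i - 0.0703j - 0.3735k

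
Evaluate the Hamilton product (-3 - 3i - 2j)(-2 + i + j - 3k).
11 + 9i - 8j + 8k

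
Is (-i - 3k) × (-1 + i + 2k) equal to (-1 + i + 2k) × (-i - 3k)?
No: pq = 7 + i - j + 3k ≠ 7 + i + j + 3k = qp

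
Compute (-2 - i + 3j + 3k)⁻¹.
-0.087 + 0.0435i - 0.1304j - 0.1304k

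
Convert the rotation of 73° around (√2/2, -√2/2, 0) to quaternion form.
0.8039 + 0.4206i - 0.4206j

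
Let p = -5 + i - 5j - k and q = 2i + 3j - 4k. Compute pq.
9 + 13i - 13j + 33k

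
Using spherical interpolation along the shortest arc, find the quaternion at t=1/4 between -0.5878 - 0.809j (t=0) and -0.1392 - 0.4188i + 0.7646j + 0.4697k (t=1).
-0.4355 + 0.1233i - 0.8809j - 0.1383k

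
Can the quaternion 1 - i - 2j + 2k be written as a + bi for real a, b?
No. The quaternion 1 - i - 2j + 2k has j-coefficient y = -2 and k-coefficient z = 2, not both zero, so it does not lie in the complex subalgebra spanned by 1 and i.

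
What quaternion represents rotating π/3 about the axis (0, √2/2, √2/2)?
0.866 + 0.3536j + 0.3536k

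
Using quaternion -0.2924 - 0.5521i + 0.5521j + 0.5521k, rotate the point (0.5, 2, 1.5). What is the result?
(-2.082, -0.475, 1.393)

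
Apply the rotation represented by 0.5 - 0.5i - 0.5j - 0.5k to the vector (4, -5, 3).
(-5, 3, 4)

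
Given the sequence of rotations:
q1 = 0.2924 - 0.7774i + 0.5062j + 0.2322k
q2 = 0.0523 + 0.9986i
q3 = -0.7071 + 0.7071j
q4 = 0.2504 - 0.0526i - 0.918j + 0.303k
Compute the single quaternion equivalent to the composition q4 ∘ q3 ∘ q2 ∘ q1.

q2 · q1 = 0.7916 + 0.2513i - 0.2054j + 0.5176k
q3 · q2 · q1 = -0.4145 + 0.1883i + 0.705j - 0.5437k
q4 · q3 · q2 · q1 = 0.718 + 0.3545i + 0.5855j - 0.126k
0.718 + 0.3545i + 0.5855j - 0.126k


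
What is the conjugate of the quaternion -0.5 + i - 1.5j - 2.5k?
-0.5 - i + 1.5j + 2.5k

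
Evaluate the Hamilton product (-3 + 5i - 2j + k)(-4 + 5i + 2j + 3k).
-12 - 43i - 8j + 7k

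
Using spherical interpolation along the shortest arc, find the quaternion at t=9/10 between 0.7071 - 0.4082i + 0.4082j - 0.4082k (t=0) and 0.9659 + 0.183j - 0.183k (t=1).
0.954 - 0.0432i + 0.2098j - 0.2098k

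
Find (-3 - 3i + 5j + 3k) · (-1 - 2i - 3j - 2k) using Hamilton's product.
18 + 8i - 8j + 22k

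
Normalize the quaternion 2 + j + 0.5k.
0.8729 + 0.4364j + 0.2182k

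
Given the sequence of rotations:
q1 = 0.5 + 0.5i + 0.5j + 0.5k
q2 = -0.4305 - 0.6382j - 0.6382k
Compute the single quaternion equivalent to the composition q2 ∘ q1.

q2 · q1 = 0.4229 - 0.2152i - 0.8535j - 0.2152k
0.4229 - 0.2152i - 0.8535j - 0.2152k


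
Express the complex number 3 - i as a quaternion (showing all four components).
3 - i + 0j + 0k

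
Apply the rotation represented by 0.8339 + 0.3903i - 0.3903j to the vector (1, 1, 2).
(-0.911, -0.911, 2.083)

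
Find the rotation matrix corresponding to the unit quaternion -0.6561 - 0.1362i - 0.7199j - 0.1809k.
[[-0.102, -0.0413, 0.9939], [0.4335, 0.8974, 0.0817], [-0.8954, 0.4392, -0.0736]]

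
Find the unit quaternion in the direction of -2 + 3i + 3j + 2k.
-0.3922 + 0.5883i + 0.5883j + 0.3922k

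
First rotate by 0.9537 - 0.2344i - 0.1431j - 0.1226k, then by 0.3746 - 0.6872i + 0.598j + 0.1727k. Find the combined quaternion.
0.3029 - 0.7918i + 0.392j + 0.3573k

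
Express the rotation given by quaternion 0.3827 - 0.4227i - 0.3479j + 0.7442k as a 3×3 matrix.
[[-0.3497, -0.2755, -0.8954], [0.8637, -0.465, -0.1943], [-0.3629, -0.8413, 0.4006]]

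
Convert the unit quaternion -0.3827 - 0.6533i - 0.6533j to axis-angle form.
axis = (-√2/2, -√2/2, 0), θ = 5π/4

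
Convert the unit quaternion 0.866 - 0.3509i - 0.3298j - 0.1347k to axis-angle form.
axis = (-0.7017, -0.6595, -0.2694), θ = π/3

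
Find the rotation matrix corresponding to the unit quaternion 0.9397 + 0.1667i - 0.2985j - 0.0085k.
[[0.8217, -0.0835, -0.5638], [-0.1155, 0.9443, -0.3082], [0.5582, 0.3184, 0.7662]]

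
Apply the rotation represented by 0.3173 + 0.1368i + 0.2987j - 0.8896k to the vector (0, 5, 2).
(3.124, -4.338, -0.655)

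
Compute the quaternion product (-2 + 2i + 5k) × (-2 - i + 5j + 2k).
-4 - 27i - 19j - 4k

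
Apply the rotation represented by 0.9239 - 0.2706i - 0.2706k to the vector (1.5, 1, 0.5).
(1.854, 0.207, 0.146)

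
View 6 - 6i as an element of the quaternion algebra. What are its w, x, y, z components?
6 - 6i + 0j + 0k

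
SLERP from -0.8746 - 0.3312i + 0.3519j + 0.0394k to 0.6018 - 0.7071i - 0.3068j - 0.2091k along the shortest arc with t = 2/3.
-0.8158 + 0.4017i + 0.3774j + 0.1751k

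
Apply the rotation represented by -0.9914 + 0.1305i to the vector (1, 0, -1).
(1, -0.259, -0.966)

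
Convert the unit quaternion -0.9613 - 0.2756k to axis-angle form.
axis = (0, 0, -1), θ = 328°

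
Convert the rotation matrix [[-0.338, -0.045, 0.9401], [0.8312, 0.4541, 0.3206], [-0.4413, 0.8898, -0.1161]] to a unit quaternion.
0.5 + 0.2846i + 0.6907j + 0.4381k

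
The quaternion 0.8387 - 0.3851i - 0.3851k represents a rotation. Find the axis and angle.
axis = (-√2/2, 0, -√2/2), θ = 66°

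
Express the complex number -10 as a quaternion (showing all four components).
-10 + 0i + 0j + 0k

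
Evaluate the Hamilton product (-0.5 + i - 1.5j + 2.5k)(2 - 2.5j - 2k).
0.25 + 11.25i + 0.25j + 3.5k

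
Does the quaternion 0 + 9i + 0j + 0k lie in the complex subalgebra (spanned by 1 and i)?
Yes. The quaternion 9i has j- and k-coefficients y = z = 0, so it lies in the complex subalgebra spanned by 1 and i.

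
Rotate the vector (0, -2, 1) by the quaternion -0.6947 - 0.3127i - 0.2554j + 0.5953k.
(-1.991, -0.93, 0.413)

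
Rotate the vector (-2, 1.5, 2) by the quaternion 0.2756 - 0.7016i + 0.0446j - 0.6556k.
(2.064, 0.238, -2.435)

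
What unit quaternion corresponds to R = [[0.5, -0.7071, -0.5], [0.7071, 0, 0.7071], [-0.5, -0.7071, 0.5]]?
0.7071 - 0.5i + 0.5k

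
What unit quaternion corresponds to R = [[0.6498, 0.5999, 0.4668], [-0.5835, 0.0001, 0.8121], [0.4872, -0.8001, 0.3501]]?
0.7071 - 0.57i - 0.0072j - 0.4184k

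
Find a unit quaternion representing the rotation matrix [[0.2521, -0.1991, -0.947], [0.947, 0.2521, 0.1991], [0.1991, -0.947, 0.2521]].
0.6626 - 0.4324i - 0.4324j + 0.4324k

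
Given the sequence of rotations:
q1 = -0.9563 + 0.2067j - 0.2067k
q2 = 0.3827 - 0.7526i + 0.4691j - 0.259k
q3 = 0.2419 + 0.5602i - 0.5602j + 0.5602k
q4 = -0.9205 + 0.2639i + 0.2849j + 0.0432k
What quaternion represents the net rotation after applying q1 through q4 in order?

q2 · q1 = -0.5165 + 0.6763i - 0.5251j + 0.013k
q3 · q2 · q1 = -0.8052 + 0.1611i + 0.5339j - 0.2015k
q4 · q3 · q2 · q1 = 0.5553 - 0.4413i - 0.6607j + 0.2457k
0.5553 - 0.4413i - 0.6607j + 0.2457k


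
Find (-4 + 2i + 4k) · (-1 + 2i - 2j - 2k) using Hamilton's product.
8 - 2i + 20j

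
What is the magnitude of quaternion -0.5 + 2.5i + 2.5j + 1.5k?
√15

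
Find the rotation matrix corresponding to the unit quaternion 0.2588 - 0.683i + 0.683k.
[[0.067, -0.3535, -0.933], [0.3535, -0.866, 0.3535], [-0.933, -0.3535, 0.067]]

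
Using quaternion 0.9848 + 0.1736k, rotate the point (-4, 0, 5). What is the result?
(-3.759, -1.368, 5)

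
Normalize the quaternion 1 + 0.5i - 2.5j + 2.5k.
0.2697 + 0.1348i - 0.6742j + 0.6742k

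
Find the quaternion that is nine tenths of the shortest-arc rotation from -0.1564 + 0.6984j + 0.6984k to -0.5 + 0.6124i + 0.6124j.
-0.4857 + 0.5718i + 0.6559j + 0.0841k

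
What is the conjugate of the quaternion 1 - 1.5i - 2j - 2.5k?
1 + 1.5i + 2j + 2.5k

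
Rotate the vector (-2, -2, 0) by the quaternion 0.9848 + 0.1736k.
(-1.196, -2.563, 0)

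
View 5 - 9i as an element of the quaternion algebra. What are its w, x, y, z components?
5 - 9i + 0j + 0k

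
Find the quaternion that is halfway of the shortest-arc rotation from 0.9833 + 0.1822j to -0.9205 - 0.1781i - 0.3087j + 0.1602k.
0.9612 + 0.0899i + 0.2479j - 0.0809k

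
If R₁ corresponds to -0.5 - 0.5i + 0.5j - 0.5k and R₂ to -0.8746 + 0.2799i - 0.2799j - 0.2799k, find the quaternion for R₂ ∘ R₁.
0.5773 + 0.5773i - 0.0175j + 0.5773k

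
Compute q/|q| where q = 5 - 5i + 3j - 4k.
0.5774 - 0.5774i + 0.3464j - 0.4619k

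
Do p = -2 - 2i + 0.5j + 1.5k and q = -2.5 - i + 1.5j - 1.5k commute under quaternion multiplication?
No: pq = 4.5 + 4i - 8.75j - 3.25k ≠ 4.5 + 10i + 0.25j + 1.75k = qp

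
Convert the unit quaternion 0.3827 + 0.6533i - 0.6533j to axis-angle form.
axis = (√2/2, -√2/2, 0), θ = 3π/4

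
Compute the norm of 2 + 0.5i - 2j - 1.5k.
3.24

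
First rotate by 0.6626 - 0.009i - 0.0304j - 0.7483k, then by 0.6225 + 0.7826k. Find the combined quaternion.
0.9981 + 0.0182i - 0.026j + 0.0527k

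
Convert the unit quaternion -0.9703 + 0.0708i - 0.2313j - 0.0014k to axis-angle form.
axis = (0.2927, -0.9562, -0.0058), θ = 332°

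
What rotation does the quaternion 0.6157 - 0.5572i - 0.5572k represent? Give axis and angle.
axis = (-√2/2, 0, -√2/2), θ = 104°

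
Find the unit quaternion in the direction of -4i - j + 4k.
-0.6963i - 0.1741j + 0.6963k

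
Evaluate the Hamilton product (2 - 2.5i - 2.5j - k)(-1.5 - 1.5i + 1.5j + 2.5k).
-0.5 - 4i + 14.5j - k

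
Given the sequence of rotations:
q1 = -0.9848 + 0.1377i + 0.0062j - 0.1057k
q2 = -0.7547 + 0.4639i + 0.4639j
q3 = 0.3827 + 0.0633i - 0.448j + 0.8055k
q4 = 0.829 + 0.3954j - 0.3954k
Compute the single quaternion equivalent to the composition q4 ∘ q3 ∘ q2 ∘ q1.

q2 · q1 = 0.6765 - 0.6098i - 0.4125j + 0.0188k
q3 · q2 · q1 = 0.0976 + 0.1333i - 0.9533j + 0.2528k
q4 · q3 · q2 · q1 = 0.5578 - 0.1665i - 0.8044j + 0.1183k
0.5578 - 0.1665i - 0.8044j + 0.1183k


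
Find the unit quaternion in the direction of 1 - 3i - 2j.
0.2673 - 0.8018i - 0.5345j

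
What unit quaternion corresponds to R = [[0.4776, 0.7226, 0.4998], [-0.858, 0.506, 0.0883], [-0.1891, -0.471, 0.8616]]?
0.8434 - 0.1658i + 0.2042j - 0.4685k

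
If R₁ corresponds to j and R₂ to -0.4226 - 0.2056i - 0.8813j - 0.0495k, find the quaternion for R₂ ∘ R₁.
0.8813 + 0.0495i - 0.4226j - 0.2056k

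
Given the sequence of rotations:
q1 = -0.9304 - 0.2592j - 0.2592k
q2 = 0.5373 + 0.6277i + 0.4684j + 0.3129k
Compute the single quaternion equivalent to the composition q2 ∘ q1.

q2 · q1 = -0.2974 - 0.6243i - 0.4124j - 0.5931k
-0.2974 - 0.6243i - 0.4124j - 0.5931k


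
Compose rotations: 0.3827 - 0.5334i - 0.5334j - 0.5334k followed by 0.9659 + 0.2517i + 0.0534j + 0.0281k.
0.5474 - 0.4324i - 0.3755j - 0.6102k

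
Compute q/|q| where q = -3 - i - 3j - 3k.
-0.5669 - 0.189i - 0.5669j - 0.5669k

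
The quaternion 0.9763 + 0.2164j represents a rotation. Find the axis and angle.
axis = (0, 1, 0), θ = 25°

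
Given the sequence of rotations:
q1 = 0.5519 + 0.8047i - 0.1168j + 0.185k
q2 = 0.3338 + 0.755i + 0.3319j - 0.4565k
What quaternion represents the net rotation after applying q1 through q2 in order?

q2 · q1 = -0.3001 + 0.6934i - 0.3628j - 0.5455k
-0.3001 + 0.6934i - 0.3628j - 0.5455k


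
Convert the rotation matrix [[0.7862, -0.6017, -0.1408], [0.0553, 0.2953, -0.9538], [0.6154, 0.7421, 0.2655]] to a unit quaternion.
0.766 + 0.5535i - 0.2468j + 0.2144k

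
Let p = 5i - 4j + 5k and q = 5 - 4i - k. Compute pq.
25 + 29i - 35j + 9k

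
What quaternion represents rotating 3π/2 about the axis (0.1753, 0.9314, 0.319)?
-0.7071 + 0.124i + 0.6586j + 0.2256k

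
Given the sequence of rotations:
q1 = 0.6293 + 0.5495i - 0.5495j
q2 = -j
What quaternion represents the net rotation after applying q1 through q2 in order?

q2 · q1 = -0.5495 - 0.6293j + 0.5495k
-0.5495 - 0.6293j + 0.5495k


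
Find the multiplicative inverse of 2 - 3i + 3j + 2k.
0.0769 + 0.1154i - 0.1154j - 0.0769k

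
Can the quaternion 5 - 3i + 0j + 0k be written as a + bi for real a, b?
Yes. The quaternion 5 - 3i has j- and k-coefficients y = z = 0, so it lies in the complex subalgebra spanned by 1 and i.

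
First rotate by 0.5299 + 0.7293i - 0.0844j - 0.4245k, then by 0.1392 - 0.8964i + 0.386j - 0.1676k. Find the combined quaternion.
0.6889 - 0.5515i - 0.31j - 0.3538k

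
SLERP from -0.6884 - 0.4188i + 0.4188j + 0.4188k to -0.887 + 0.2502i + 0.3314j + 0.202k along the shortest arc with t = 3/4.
-0.8827 + 0.0812i + 0.374j + 0.2727k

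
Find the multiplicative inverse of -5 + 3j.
-0.1471 - 0.0882j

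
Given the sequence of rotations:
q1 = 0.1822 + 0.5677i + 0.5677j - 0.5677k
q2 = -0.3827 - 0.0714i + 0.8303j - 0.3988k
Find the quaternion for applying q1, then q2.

q2 · q1 = -0.727 - 0.4752i - 0.3329j - 0.3673k
-0.727 - 0.4752i - 0.3329j - 0.3673k


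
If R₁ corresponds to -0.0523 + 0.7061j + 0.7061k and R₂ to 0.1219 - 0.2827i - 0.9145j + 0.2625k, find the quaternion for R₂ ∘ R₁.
0.454 - 0.8163i + 0.3335j - 0.1273k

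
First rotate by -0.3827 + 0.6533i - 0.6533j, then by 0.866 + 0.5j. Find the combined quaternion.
-0.0048 + 0.5658i - 0.7571j - 0.3266k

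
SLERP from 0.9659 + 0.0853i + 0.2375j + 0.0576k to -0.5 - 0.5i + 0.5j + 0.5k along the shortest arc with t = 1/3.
0.9477 + 0.2729i - 0.0255j - 0.1634k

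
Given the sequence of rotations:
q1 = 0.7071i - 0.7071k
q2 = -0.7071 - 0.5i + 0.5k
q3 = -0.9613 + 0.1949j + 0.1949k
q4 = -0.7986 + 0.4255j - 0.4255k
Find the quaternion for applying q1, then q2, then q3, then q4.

q2 · q1 = 0.7071 - 0.5i + 0.5k
q3 · q2 · q1 = -0.7772 + 0.5781i + 0.0404j - 0.2454k
q4 · q3 · q2 · q1 = 0.4991 - 0.5489i - 0.6089j + 0.2807k
0.4991 - 0.5489i - 0.6089j + 0.2807k


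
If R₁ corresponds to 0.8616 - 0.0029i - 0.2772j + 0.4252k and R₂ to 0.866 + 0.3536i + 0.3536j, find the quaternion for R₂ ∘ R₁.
0.8452 + 0.4525i - 0.0857j + 0.2712k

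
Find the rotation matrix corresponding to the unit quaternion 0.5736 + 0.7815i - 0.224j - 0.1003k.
[[0.8795, -0.235, -0.4137], [-0.4652, -0.2416, -0.8516], [0.1002, 0.9415, -0.3218]]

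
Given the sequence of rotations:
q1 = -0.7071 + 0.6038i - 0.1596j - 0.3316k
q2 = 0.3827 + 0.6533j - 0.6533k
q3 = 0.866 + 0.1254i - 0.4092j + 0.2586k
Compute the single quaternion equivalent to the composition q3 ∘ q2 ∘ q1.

q2 · q1 = -0.383 - 0.0898i - 0.9175j - 0.0594k
q3 · q2 · q1 = -0.6805 + 0.1358i - 0.6536j - 0.3023k
-0.6805 + 0.1358i - 0.6536j - 0.3023k


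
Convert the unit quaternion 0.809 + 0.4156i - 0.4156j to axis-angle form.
axis = (√2/2, -√2/2, 0), θ = 72°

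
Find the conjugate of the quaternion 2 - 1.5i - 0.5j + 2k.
2 + 1.5i + 0.5j - 2k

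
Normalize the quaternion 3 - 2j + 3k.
0.6396 - 0.4264j + 0.6396k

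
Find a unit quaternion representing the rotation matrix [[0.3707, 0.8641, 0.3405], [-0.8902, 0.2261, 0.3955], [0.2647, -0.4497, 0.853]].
0.7826 - 0.27i + 0.0242j - 0.5604k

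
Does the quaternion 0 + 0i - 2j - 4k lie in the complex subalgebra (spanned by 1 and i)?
No. The quaternion -2j - 4k has j-coefficient y = -2 and k-coefficient z = -4, not both zero, so it does not lie in the complex subalgebra spanned by 1 and i.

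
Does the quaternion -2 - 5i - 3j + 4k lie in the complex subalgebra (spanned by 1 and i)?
No. The quaternion -2 - 5i - 3j + 4k has j-coefficient y = -3 and k-coefficient z = 4, not both zero, so it does not lie in the complex subalgebra spanned by 1 and i.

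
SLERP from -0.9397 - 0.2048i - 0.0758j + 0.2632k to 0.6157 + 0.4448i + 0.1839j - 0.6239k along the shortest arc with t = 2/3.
-0.751 - 0.3769i - 0.1527j + 0.5203k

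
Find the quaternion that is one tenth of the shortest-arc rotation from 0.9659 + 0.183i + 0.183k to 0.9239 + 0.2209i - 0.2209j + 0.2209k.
0.964 + 0.1873i - 0.0223j + 0.1873k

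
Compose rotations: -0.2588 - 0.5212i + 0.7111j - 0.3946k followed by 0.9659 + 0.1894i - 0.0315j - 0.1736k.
-0.1974 - 0.4166i + 0.8602j - 0.218k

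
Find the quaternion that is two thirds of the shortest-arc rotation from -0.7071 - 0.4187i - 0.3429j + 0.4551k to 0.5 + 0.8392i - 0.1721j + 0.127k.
-0.6333 - 0.7696i - 0.0059j + 0.0815k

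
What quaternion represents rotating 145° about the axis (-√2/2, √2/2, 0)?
0.3007 - 0.6744i + 0.6744j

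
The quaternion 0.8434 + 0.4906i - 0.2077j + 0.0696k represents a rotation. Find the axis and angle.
axis = (0.9131, -0.3866, 0.1295), θ = 65°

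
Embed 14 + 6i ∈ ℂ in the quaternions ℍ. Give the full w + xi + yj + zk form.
14 + 6i + 0j + 0k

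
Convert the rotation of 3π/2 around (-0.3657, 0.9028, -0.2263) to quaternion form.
-0.7071 - 0.2586i + 0.6384j - 0.16k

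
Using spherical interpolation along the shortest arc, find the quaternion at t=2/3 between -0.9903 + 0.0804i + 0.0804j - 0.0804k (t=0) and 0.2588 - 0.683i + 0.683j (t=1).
-0.6392 + 0.5773i - 0.5069j - 0.0352k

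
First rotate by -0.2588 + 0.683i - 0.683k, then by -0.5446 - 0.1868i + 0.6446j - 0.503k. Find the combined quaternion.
-0.075 - 0.7639i - 0.638j + 0.0619k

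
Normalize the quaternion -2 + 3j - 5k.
-0.3244 + 0.4867j - 0.8111k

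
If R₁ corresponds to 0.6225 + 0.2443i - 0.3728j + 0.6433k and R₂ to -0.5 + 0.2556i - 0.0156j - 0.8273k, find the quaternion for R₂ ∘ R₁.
0.1527 - 0.2815i - 0.1898j - 0.9281k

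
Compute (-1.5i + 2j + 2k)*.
1.5i - 2j - 2k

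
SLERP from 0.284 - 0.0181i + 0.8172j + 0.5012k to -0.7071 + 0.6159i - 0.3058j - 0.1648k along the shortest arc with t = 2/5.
0.5171 - 0.2967i + 0.689j + 0.4121k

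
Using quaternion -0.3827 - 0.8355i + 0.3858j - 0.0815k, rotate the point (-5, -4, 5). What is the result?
(-1.412, 1.037, -7.933)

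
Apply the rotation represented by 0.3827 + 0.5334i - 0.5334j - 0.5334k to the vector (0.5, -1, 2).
(-1.863, -0.029, -1.334)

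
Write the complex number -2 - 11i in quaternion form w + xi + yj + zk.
-2 - 11i + 0j + 0k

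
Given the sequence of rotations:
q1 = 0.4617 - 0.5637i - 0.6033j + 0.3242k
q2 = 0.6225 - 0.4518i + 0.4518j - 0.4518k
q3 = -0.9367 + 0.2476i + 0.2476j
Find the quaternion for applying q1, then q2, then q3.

q2 · q1 = 0.4518 - 0.6856i + 0.2342j + 0.5205k
q3 · q2 · q1 = -0.3114 + 0.8829i - 0.2364j - 0.2598k
-0.3114 + 0.8829i - 0.2364j - 0.2598k


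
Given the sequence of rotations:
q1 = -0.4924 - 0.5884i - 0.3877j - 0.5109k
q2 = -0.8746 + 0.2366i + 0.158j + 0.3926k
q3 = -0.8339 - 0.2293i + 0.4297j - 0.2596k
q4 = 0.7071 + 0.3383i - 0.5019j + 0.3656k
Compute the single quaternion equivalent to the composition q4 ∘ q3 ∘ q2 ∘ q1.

q2 · q1 = 0.8317 + 0.4696i + 0.1512j + 0.2548k
q3 · q2 · q1 = -0.5847 - 0.4336i + 0.1678j - 0.6648k
q4 · q3 · q2 · q1 = 0.0605 - 0.2321i + 0.4785j - 0.8447k
0.0605 - 0.2321i + 0.4785j - 0.8447k


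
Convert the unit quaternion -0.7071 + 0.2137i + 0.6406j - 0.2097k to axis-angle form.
axis = (0.3022, 0.9059, -0.2966), θ = 3π/2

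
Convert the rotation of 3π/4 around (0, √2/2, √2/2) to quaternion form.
0.3827 + 0.6533j + 0.6533k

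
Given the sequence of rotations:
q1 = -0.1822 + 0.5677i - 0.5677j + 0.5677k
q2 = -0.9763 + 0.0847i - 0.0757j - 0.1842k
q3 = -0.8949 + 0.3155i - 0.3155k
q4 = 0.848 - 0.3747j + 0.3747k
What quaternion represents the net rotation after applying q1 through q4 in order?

q2 · q1 = 0.1914 - 0.7172i + 0.4154j - 0.5258k
q3 · q2 · q1 = -0.1109 + 0.8333i + 0.0204j + 0.5412k
q4 · q3 · q2 · q1 = -0.2892 + 0.4962i + 0.3711j + 0.7296k
-0.2892 + 0.4962i + 0.3711j + 0.7296k


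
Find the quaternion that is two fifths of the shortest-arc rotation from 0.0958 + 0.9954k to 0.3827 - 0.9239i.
0.2968 - 0.5324i + 0.7928k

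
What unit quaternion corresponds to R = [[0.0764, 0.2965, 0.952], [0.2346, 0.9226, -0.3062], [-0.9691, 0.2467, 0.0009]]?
0.7071 + 0.1955i + 0.6792j - 0.0219k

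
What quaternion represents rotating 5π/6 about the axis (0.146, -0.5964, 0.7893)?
0.2588 + 0.141i - 0.5761j + 0.7624k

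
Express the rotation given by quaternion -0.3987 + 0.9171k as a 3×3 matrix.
[[-0.6821, 0.7313, 0], [-0.7313, -0.6821, 0], [0, 0, 1]]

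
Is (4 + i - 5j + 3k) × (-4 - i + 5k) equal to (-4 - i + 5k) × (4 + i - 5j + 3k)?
No: pq = -30 - 33i + 12j + 3k ≠ -30 + 17i + 28j + 13k = qp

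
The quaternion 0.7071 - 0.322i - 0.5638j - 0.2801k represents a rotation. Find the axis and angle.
axis = (-0.4554, -0.7973, -0.3961), θ = π/2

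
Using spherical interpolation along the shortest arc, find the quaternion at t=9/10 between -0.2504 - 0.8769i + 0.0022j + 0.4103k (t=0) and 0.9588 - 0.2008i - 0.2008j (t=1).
-0.9763 + 0.0647i + 0.1969j + 0.0617k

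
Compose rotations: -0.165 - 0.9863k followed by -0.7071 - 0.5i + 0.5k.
0.6098 + 0.0825i - 0.4931j + 0.6149k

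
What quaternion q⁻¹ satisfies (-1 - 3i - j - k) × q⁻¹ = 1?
-0.0833 + 0.25i + 0.0833j + 0.0833k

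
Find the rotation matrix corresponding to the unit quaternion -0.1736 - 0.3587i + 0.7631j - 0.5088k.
[[-0.6824, -0.7241, 0.1001], [-0.3708, 0.2249, -0.9011], [0.63, -0.652, -0.422]]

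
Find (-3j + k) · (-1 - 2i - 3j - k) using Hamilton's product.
-8 + 6i + j - 7k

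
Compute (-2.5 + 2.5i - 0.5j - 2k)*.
-2.5 - 2.5i + 0.5j + 2k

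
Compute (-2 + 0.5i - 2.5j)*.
-2 - 0.5i + 2.5j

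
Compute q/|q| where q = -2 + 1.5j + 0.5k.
-0.7845 + 0.5883j + 0.1961k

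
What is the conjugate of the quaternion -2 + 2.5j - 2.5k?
-2 - 2.5j + 2.5k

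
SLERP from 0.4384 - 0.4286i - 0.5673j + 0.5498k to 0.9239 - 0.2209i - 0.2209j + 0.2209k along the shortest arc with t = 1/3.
0.641 - 0.3803i - 0.4775j + 0.4652k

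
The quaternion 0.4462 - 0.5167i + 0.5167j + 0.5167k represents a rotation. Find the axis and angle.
axis = (-√3/3, √3/3, √3/3), θ = 127°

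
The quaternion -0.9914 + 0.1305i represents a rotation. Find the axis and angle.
axis = (1, 0, 0), θ = 345°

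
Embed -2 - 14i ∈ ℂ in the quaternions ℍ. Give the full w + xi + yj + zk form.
-2 - 14i + 0j + 0k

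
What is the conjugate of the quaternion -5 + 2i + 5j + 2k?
-5 - 2i - 5j - 2k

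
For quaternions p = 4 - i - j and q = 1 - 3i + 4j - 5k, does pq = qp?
No: pq = 5 - 8i + 10j - 27k ≠ 5 - 18i + 20j - 13k = qp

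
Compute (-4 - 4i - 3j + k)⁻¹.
-0.0952 + 0.0952i + 0.0714j - 0.0238k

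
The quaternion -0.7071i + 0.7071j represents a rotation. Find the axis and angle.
axis = (-√2/2, √2/2, 0), θ = π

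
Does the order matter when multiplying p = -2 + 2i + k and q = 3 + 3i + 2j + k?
Yes: pq = -13 - 2i - 3j + 5k ≠ -13 + 2i - 5j - 3k = qp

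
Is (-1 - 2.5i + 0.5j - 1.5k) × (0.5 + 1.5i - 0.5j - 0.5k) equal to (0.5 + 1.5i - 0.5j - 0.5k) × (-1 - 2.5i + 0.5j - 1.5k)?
No: pq = 2.75 - 3.75i - 2.75j + 0.25k ≠ 2.75 - 1.75i + 4.25j - 0.75k = qp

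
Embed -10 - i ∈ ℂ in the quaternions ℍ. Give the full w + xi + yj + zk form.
-10 - i + 0j + 0k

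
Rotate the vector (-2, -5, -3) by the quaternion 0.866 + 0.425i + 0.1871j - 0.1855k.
(-4.623, -0.109, -4.076)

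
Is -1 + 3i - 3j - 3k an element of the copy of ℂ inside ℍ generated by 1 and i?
No. The quaternion -1 + 3i - 3j - 3k has j-coefficient y = -3 and k-coefficient z = -3, not both zero, so it does not lie in the complex subalgebra spanned by 1 and i.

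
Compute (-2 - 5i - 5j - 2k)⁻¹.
-0.0345 + 0.0862i + 0.0862j + 0.0345k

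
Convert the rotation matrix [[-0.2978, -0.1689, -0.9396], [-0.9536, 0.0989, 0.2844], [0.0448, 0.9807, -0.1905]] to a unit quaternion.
-0.3907 - 0.4455i + 0.6299j + 0.5021k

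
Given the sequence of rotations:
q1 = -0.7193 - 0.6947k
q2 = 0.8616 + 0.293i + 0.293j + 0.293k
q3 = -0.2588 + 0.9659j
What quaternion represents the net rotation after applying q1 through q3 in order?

q2 · q1 = -0.4162 - 0.4143i - 0.0072j - 0.8093k
q3 · q2 · q1 = 0.1147 - 0.6745i - 0.4001j + 0.6096k
0.1147 - 0.6745i - 0.4001j + 0.6096k


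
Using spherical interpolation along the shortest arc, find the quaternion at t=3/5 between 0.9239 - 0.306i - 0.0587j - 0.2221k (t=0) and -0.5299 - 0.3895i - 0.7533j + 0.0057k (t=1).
0.8435 + 0.1249i + 0.5094j - 0.1157k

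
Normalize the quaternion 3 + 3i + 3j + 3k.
0.5 + 0.5i + 0.5j + 0.5k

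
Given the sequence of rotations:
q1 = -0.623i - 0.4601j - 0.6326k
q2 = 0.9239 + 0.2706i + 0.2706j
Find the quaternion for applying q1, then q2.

q2 · q1 = 0.2931 - 0.7468i - 0.2539j - 0.5404k
0.2931 - 0.7468i - 0.2539j - 0.5404k


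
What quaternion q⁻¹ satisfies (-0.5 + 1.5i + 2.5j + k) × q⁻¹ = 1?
-0.0513 - 0.1538i - 0.2564j - 0.1026k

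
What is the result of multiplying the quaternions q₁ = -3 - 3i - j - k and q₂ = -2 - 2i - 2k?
-2 + 14i - 2j + 6k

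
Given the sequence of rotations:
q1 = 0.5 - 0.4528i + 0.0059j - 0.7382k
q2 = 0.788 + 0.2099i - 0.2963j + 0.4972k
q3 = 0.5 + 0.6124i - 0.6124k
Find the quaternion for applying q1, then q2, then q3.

q2 · q1 = 0.8578 - 0.0361i - 0.2137j - 0.466k
q3 · q2 · q1 = 0.1656 + 0.3764i + 0.2006j - 0.8892k
0.1656 + 0.3764i + 0.2006j - 0.8892k


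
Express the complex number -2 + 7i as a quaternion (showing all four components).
-2 + 7i + 0j + 0k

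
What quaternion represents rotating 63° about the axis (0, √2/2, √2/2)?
0.8526 + 0.3695j + 0.3695k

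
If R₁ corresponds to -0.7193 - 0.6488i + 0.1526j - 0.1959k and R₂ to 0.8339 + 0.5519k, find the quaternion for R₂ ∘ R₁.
-0.4917 - 0.6253i - 0.2308j - 0.5603k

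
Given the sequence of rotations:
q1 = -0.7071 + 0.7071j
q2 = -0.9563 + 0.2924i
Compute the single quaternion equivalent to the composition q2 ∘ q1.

q2 · q1 = 0.6762 - 0.2068i - 0.6762j + 0.2068k
0.6762 - 0.2068i - 0.6762j + 0.2068k


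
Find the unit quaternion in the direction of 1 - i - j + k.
0.5 - 0.5i - 0.5j + 0.5k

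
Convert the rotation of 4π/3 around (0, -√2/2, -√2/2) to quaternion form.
-0.5 - 0.6124j - 0.6124k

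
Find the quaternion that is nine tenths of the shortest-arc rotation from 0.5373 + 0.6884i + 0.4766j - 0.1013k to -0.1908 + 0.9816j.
-0.1116 + 0.0883i + 0.9897j - 0.013k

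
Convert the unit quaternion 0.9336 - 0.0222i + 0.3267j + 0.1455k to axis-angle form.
axis = (-0.062, 0.9117, 0.4061), θ = 42°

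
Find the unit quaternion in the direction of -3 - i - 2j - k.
-0.7746 - 0.2582i - 0.5164j - 0.2582k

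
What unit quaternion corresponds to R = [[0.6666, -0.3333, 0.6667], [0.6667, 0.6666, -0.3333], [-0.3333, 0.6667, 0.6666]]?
0.866 + 0.2887i + 0.2887j + 0.2887k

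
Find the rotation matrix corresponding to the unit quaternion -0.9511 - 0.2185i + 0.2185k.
[[0.9045, 0.4156, -0.0955], [-0.4156, 0.809, -0.4156], [-0.0955, 0.4156, 0.9045]]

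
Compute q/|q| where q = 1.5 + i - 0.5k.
0.8018 + 0.5345i - 0.2673k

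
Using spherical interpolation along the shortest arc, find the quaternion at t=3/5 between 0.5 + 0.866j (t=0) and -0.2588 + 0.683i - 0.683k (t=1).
0.4734 - 0.5241i + 0.476j + 0.5241k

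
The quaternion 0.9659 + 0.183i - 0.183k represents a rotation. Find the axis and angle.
axis = (√2/2, 0, -√2/2), θ = π/6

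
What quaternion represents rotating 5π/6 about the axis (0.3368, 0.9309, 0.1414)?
0.2588 + 0.3253i + 0.8992j + 0.1366k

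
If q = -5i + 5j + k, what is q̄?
5i - 5j - k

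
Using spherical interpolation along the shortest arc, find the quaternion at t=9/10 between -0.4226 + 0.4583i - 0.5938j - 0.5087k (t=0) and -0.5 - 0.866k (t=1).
-0.5091 + 0.052i - 0.0673j - 0.8565k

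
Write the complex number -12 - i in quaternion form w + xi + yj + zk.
-12 - i + 0j + 0k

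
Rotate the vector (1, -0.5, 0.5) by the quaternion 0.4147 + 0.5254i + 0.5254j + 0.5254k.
(0.332, 1.098, -0.43)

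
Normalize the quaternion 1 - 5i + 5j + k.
0.1387 - 0.6934i + 0.6934j + 0.1387k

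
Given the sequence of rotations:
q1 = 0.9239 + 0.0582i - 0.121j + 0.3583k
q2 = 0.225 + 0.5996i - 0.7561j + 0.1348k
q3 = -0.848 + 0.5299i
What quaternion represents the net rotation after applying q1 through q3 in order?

q2 · q1 = 0.0332 + 0.3125i - 0.9328j + 0.1766k
q3 · q2 · q1 = -0.1937 - 0.2474i + 0.6974j - 0.644k
-0.1937 - 0.2474i + 0.6974j - 0.644k


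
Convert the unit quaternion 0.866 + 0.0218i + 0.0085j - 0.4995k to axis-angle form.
axis = (0.0436, 0.017, -0.9989), θ = π/3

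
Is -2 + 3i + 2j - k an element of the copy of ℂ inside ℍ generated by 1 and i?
No. The quaternion -2 + 3i + 2j - k has j-coefficient y = 2 and k-coefficient z = -1, not both zero, so it does not lie in the complex subalgebra spanned by 1 and i.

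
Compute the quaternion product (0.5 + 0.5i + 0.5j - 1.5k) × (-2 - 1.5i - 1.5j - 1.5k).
-1.75 - 4.75i + 1.25j + 2.25k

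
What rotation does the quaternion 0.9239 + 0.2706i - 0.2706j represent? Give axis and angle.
axis = (√2/2, -√2/2, 0), θ = π/4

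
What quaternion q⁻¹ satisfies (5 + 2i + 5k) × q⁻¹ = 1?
0.0926 - 0.037i - 0.0926k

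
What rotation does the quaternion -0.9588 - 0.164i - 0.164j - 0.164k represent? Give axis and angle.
axis = (-√3/3, -√3/3, -√3/3), θ = 327°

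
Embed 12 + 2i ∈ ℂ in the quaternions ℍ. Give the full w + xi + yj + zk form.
12 + 2i + 0j + 0k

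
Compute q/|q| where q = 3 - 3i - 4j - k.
0.5071 - 0.5071i - 0.6761j - 0.169k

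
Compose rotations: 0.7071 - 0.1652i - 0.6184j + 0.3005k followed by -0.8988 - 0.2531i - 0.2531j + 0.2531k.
-0.9099 + 0.05i + 0.4111j + 0.0236k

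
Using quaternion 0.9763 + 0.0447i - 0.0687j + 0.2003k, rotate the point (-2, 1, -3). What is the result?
(-1.869, 0.49, -3.204)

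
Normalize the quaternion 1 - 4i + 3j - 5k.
0.14 - 0.5601i + 0.4201j - 0.7001k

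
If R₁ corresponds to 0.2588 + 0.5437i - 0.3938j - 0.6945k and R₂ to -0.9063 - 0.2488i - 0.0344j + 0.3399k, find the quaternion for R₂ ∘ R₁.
0.1232 - 0.3994i + 0.36j + 0.8341k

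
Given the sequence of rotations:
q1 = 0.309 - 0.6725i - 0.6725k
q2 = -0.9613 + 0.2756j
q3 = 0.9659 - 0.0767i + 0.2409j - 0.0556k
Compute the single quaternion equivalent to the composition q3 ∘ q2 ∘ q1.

q2 · q1 = -0.297 + 0.4611i + 0.0852j + 0.8318k
q3 · q2 · q1 = -0.2258 + 0.6733i + 0.0489j + 0.7023k
-0.2258 + 0.6733i + 0.0489j + 0.7023k


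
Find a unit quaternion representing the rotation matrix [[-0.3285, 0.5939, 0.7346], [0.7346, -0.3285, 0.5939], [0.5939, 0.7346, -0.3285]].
0.061 + 0.5763i + 0.5763j + 0.5763k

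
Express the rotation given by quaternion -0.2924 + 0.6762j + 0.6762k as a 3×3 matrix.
[[-0.829, 0.3954, -0.3954], [-0.3954, 0.0855, 0.9145], [0.3954, 0.9145, 0.0855]]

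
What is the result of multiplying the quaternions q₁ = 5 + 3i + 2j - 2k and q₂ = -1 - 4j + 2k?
7 - 7i - 28j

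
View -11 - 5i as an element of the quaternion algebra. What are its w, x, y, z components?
-11 - 5i + 0j + 0k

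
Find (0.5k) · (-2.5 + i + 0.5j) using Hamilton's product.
-0.25i + 0.5j - 1.25k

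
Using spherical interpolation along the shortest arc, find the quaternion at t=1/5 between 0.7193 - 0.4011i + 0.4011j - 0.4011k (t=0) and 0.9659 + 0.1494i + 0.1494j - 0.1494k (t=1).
0.8039 - 0.2987i + 0.3637j - 0.3637k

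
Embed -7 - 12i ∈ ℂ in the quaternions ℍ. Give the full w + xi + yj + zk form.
-7 - 12i + 0j + 0k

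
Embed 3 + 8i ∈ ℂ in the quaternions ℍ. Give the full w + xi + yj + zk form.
3 + 8i + 0j + 0k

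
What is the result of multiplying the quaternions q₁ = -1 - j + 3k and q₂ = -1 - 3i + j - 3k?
11 + 3i - 9j - 3k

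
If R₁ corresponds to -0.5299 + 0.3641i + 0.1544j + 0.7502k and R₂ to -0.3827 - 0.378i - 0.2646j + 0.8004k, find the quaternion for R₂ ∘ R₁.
-0.2192 - 0.2611i + 0.6561j - 0.6733k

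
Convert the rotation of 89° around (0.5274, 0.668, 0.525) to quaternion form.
0.7133 + 0.3697i + 0.4682j + 0.368k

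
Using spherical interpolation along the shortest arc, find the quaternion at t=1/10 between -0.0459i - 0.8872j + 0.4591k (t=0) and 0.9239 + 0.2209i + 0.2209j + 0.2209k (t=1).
-0.1357 - 0.0771i - 0.8965j + 0.4147k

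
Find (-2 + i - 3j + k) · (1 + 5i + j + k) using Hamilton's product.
-5 - 13i - j + 15k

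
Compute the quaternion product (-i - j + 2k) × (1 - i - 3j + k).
-6 + 4i - 2j + 4k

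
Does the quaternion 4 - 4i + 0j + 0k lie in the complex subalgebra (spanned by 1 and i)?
Yes. The quaternion 4 - 4i has j- and k-coefficients y = z = 0, so it lies in the complex subalgebra spanned by 1 and i.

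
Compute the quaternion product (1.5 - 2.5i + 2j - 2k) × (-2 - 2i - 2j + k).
-2 - 0.5j + 14.5k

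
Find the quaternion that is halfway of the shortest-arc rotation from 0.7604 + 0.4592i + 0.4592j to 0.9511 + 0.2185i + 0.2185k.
0.8962 + 0.3549i + 0.2405j + 0.1144k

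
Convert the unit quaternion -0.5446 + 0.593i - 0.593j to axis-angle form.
axis = (√2/2, -√2/2, 0), θ = 246°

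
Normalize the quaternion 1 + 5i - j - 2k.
0.1796 + 0.898i - 0.1796j - 0.3592k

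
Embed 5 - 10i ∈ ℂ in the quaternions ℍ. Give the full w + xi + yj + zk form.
5 - 10i + 0j + 0k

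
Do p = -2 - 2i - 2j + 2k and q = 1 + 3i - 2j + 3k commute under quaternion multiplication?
No: pq = -6 - 10i + 14j + 6k ≠ -6 - 6i - 10j - 14k = qp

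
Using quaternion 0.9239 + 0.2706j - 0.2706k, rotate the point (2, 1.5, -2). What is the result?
(1.164, 0.573, -2.927)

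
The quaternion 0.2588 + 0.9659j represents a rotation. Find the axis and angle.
axis = (0, 1, 0), θ = 5π/6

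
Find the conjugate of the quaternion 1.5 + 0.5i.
1.5 - 0.5i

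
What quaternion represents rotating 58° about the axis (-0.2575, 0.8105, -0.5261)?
0.8746 - 0.1248i + 0.3929j - 0.2551k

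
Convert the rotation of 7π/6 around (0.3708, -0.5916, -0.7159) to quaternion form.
-0.2588 + 0.3582i - 0.5714j - 0.6915k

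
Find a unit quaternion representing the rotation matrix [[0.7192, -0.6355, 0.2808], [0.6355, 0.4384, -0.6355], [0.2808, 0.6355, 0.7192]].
0.8481 + 0.3747i + 0.3747k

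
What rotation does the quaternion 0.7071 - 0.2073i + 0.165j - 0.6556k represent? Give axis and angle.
axis = (-0.2932, 0.2333, -0.9271), θ = π/2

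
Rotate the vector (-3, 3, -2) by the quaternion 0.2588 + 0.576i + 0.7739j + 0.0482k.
(2.295, -1.307, 3.876)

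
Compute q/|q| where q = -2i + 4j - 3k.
-0.3714i + 0.7428j - 0.5571k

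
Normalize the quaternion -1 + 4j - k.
-0.2357 + 0.9428j - 0.2357k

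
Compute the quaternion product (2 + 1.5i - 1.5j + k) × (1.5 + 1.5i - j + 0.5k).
-1.25 + 5.5i - 3.5j + 3.25k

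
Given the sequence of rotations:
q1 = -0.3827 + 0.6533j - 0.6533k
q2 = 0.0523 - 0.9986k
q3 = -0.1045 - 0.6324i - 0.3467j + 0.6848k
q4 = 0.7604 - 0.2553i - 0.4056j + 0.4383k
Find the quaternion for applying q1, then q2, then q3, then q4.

q2 · q1 = -0.6724 + 0.6524i + 0.0342j + 0.348k
q3 · q2 · q1 = 0.2564 + 0.213i + 0.8964j - 0.2923k
q4 · q3 · q2 · q1 = 0.741 - 0.1778i + 0.5964j - 0.2523k
0.741 - 0.1778i + 0.5964j - 0.2523k


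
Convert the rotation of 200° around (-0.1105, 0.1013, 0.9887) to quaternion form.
-0.1736 - 0.1088i + 0.0998j + 0.9737k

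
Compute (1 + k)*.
1 - k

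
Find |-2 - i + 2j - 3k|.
√18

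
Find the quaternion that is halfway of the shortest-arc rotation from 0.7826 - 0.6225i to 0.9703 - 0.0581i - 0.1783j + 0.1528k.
0.925 - 0.3592i - 0.0941j + 0.0806k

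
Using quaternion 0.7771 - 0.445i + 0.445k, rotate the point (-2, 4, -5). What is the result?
(-1.994, -4.01, -4.994)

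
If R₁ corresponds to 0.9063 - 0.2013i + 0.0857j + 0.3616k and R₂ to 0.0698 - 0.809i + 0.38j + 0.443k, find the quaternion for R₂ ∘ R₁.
-0.2923 - 0.6478i + 0.5537j + 0.4339k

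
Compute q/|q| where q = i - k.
0.7071i - 0.7071k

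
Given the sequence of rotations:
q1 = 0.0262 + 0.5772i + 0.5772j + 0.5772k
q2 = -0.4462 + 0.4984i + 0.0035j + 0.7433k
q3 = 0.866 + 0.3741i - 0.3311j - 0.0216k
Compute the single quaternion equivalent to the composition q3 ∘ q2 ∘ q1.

q2 · q1 = -0.7304 - 0.6715i - 0.1161j + 0.0476k
q3 · q2 · q1 = -0.4187 - 0.873i + 0.138j - 0.2088k
-0.4187 - 0.873i + 0.138j - 0.2088k


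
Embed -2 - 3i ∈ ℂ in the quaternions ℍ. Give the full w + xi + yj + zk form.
-2 - 3i + 0j + 0k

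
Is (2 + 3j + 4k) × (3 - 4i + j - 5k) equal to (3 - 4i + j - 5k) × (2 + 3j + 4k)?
No: pq = 23 - 27i - 5j + 14k ≠ 23 + 11i + 27j - 10k = qp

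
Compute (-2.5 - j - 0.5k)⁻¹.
-0.3333 + 0.1333j + 0.0667k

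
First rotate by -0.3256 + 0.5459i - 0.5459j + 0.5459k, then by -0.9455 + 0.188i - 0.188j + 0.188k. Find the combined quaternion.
-0.5774i + 0.5774j - 0.5774k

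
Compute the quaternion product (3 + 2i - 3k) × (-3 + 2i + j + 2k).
-7 + 3i - 7j + 17k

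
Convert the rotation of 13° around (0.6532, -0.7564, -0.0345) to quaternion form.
0.9936 + 0.0739i - 0.0856j - 0.0039k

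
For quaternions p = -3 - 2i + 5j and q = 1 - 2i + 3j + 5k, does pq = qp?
No: pq = -22 + 29i + 6j - 11k ≠ -22 - 21i - 14j - 19k = qp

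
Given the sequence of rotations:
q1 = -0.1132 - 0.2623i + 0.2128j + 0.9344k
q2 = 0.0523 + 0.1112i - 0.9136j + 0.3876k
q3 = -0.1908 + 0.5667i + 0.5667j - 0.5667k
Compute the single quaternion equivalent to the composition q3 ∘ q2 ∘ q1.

q2 · q1 = -0.1445 - 0.9625i - 0.091j - 0.211k
q3 · q2 · q1 = 0.505 - 0.0694i + 0.6005j + 0.616k
0.505 - 0.0694i + 0.6005j + 0.616k


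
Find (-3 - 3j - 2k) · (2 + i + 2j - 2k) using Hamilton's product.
-4 + 7i - 14j + 5k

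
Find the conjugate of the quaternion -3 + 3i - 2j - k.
-3 - 3i + 2j + k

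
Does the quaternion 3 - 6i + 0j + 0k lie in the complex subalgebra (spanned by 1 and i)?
Yes. The quaternion 3 - 6i has j- and k-coefficients y = z = 0, so it lies in the complex subalgebra spanned by 1 and i.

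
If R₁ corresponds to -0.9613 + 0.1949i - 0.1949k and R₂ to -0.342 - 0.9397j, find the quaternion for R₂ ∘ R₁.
0.3288 + 0.1165i + 0.9033j + 0.2498k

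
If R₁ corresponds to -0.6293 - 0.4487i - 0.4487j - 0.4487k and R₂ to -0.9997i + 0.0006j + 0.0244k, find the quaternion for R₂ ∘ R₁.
-0.4373 + 0.6398i - 0.4599j + 0.4335k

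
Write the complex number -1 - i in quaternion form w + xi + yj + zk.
-1 - i + 0j + 0k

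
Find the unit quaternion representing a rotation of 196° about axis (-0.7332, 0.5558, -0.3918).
-0.1392 - 0.7261i + 0.5504j - 0.388k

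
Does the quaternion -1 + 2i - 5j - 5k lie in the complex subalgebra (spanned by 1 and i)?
No. The quaternion -1 + 2i - 5j - 5k has j-coefficient y = -5 and k-coefficient z = -5, not both zero, so it does not lie in the complex subalgebra spanned by 1 and i.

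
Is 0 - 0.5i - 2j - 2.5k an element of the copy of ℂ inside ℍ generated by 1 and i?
No. The quaternion -0.5i - 2j - 2.5k has j-coefficient y = -2 and k-coefficient z = -2.5, not both zero, so it does not lie in the complex subalgebra spanned by 1 and i.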